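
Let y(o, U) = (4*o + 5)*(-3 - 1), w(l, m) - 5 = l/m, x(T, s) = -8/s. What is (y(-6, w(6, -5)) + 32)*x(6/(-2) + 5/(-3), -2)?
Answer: 432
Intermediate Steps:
w(l, m) = 5 + l/m
y(o, U) = -20 - 16*o (y(o, U) = (5 + 4*o)*(-4) = -20 - 16*o)
(y(-6, w(6, -5)) + 32)*x(6/(-2) + 5/(-3), -2) = ((-20 - 16*(-6)) + 32)*(-8/(-2)) = ((-20 + 96) + 32)*(-8*(-½)) = (76 + 32)*4 = 108*4 = 432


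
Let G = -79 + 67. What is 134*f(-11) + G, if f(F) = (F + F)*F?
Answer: 32416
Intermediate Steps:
G = -12
f(F) = 2*F² (f(F) = (2*F)*F = 2*F²)
134*f(-11) + G = 134*(2*(-11)²) - 12 = 134*(2*121) - 12 = 134*242 - 12 = 32428 - 12 = 32416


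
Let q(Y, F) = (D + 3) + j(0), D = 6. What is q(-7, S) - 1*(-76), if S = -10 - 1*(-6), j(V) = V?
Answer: 85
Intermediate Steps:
S = -4 (S = -10 + 6 = -4)
q(Y, F) = 9 (q(Y, F) = (6 + 3) + 0 = 9 + 0 = 9)
q(-7, S) - 1*(-76) = 9 - 1*(-76) = 9 + 76 = 85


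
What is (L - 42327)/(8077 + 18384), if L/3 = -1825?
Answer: -47802/26461 ≈ -1.8065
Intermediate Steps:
L = -5475 (L = 3*(-1825) = -5475)
(L - 42327)/(8077 + 18384) = (-5475 - 42327)/(8077 + 18384) = -47802/26461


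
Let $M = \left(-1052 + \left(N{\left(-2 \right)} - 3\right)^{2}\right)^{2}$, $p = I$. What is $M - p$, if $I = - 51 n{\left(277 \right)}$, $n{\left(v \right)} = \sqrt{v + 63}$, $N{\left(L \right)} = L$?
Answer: $1054729 + 102 \sqrt{85} \approx 1.0557 \cdot 10^{6}$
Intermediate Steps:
$n{\left(v \right)} = \sqrt{63 + v}$
$I = - 102 \sqrt{85}$ ($I = - 51 \sqrt{63 + 277} = - 51 \sqrt{340} = - 51 \cdot 2 \sqrt{85} = - 102 \sqrt{85} \approx -940.39$)
$p = - 102 \sqrt{85} \approx -940.39$
$M = 1054729$ ($M = \left(-1052 + \left(-2 - 3\right)^{2}\right)^{2} = \left(-1052 + \left(-5\right)^{2}\right)^{2} = \left(-1052 + 25\right)^{2} = \left(-1027\right)^{2} = 1054729$)
$M - p = 1054729 - - 102 \sqrt{85} = 1054729 + 102 \sqrt{85}$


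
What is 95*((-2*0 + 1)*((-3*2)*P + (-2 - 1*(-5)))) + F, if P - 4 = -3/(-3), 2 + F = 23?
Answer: -2544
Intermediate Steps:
F = 21 (F = -2 + 23 = 21)
P = 5 (P = 4 - 3/(-3) = 4 - 3*(-⅓) = 4 + 1 = 5)
95*((-2*0 + 1)*((-3*2)*P + (-2 - 1*(-5)))) + F = 95*((-2*0 + 1)*(-3*2*5 + (-2 - 1*(-5)))) + 21 = 95*((0 + 1)*(-6*5 + (-2 + 5))) + 21 = 95*(1*(-30 + 3)) + 21 = 95*(1*(-27)) + 21 = 95*(-27) + 21 = -2565 + 21 = -2544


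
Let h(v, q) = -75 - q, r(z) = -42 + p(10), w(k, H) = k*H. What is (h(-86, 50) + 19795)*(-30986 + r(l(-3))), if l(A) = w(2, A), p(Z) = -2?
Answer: -610360100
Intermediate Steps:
w(k, H) = H*k
l(A) = 2*A (l(A) = A*2 = 2*A)
r(z) = -44 (r(z) = -42 - 2 = -44)
(h(-86, 50) + 19795)*(-30986 + r(l(-3))) = ((-75 - 1*50) + 19795)*(-30986 - 44) = ((-75 - 50) + 19795)*(-31030) = (-125 + 19795)*(-31030) = 19670*(-31030) = -610360100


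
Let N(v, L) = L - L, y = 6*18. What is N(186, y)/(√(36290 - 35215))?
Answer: 0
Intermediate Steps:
y = 108
N(v, L) = 0
N(186, y)/(√(36290 - 35215)) = 0/(√(36290 - 35215)) = 0/(√1075) = 0/((5*√43)) = 0*(√43/215) = 0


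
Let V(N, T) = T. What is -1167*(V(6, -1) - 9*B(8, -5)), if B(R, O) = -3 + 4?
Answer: 11670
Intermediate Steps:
B(R, O) = 1
-1167*(V(6, -1) - 9*B(8, -5)) = -1167*(-1 - 9) = -1167*(-10) = 11670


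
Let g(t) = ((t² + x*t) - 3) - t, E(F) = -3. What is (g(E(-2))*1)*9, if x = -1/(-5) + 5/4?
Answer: 837/20 ≈ 41.850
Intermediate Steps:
x = 29/20 (x = -1*(-⅕) + 5*(¼) = ⅕ + 5/4 = 29/20 ≈ 1.4500)
g(t) = -3 + t² + 9*t/20 (g(t) = ((t² + 29*t/20) - 3) - t = (-3 + t² + 29*t/20) - t = -3 + t² + 9*t/20)
(g(E(-2))*1)*9 = ((-3 + (-3)² + (9/20)*(-3))*1)*9 = ((-3 + 9 - 27/20)*1)*9 = ((93/20)*1)*9 = (93/20)*9 = 837/20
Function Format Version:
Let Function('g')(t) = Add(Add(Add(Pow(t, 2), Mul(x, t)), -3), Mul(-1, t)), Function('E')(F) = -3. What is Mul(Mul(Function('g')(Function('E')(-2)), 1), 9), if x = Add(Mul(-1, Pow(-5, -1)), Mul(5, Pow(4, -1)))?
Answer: Rational(837, 20) ≈ 41.850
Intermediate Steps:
x = Rational(29, 20) (x = Add(Mul(-1, Rational(-1, 5)), Mul(5, Rational(1, 4))) = Add(Rational(1, 5), Rational(5, 4)) = Rational(29, 20) ≈ 1.4500)
Function('g')(t) = Add(-3, Pow(t, 2), Mul(Rational(9, 20), t)) (Function('g')(t) = Add(Add(Add(Pow(t, 2), Mul(Rational(29, 20), t)), -3), Mul(-1, t)) = Add(Add(-3, Pow(t, 2), Mul(Rational(29, 20), t)), Mul(-1, t)) = Add(-3, Pow(t, 2), Mul(Rational(9, 20), t)))
Mul(Mul(Function('g')(Function('E')(-2)), 1), 9) = Mul(Mul(Add(-3, Pow(-3, 2), Mul(Rational(9, 20), -3)), 1), 9) = Mul(Mul(Add(-3, 9, Rational(-27, 20)), 1), 9) = Mul(Mul(Rational(93, 20), 1), 9) = Mul(Rational(93, 20), 9) = Rational(837, 20)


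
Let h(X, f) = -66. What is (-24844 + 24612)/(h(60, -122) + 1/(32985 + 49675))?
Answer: 19177120/5455559 ≈ 3.5152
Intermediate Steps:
(-24844 + 24612)/(h(60, -122) + 1/(32985 + 49675)) = (-24844 + 24612)/(-66 + 1/(32985 + 49675)) = -232/(-66 + 1/82660) = -232/(-5455559/82660) = -232*(-82660/5455559) = 19177120/5455559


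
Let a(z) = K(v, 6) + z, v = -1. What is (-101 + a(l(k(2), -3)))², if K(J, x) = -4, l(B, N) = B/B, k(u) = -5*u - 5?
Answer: 10816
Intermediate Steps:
k(u) = -5 - 5*u
l(B, N) = 1
a(z) = -4 + z
(-101 + a(l(k(2), -3)))² = (-101 + (-4 + 1))² = (-101 - 3)² = (-104)² = 10816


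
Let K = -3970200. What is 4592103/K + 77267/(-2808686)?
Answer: -2200756808343/1858507526200 ≈ -1.1842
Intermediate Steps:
4592103/K + 77267/(-2808686) = 4592103/(-3970200) + 77267/(-2808686) = 4592103*(-1/3970200) + 77267*(-1/2808686) = -1530701/1323400 - 77267/2808686 = -2200756808343/1858507526200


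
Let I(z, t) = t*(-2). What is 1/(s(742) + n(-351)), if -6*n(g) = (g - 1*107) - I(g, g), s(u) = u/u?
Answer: 3/583 ≈ 0.0051458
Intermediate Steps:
I(z, t) = -2*t
s(u) = 1
n(g) = 107/6 - g/2 (n(g) = -((g - 1*107) - (-2)*g)/6 = -((g - 107) + 2*g)/6 = -((-107 + g) + 2*g)/6 = -(-107 + 3*g)/6 = 107/6 - g/2)
1/(s(742) + n(-351)) = 1/(1 + (107/6 - ½*(-351))) = 1/(1 + (107/6 + 351/2)) = 1/(1 + 580/3) = 1/(583/3) = 3/583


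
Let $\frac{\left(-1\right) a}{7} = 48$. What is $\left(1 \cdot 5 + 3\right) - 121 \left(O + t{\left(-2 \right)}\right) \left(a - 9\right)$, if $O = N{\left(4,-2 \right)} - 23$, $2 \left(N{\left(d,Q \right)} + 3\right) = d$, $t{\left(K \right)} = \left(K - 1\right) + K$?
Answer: $-1210597$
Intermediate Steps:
$t{\left(K \right)} = -1 + 2 K$ ($t{\left(K \right)} = \left(-1 + K\right) + K = -1 + 2 K$)
$N{\left(d,Q \right)} = -3 + \frac{d}{2}$
$O = -24$ ($O = \left(-3 + \frac{1}{2} \cdot 4\right) - 23 = \left(-3 + 2\right) - 23 = -1 - 23 = -24$)
$a = -336$ ($a = \left(-7\right) 48 = -336$)
$\left(1 \cdot 5 + 3\right) - 121 \left(O + t{\left(-2 \right)}\right) \left(a - 9\right) = \left(1 \cdot 5 + 3\right) - 121 \left(-24 + \left(-1 + 2 \left(-2\right)\right)\right) \left(-336 - 9\right) = \left(5 + 3\right) - 121 \left(-24 - 5\right) \left(-345\right) = 8 - 121 \left(-24 - 5\right) \left(-345\right) = 8 - 121 \left(\left(-29\right) \left(-345\right)\right) = 8 - 1210605 = -1210597$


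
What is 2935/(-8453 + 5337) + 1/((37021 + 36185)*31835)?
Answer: -3420027840617/3630939269580 ≈ -0.94191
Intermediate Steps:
2935/(-8453 + 5337) + 1/((37021 + 36185)*31835) = 2935/(-3116) + (1/31835)/73206 = 2935*(-1/3116) + (1/73206)*(1/31835) = -2935/3116 + 1/2330513010 = -3420027840617/3630939269580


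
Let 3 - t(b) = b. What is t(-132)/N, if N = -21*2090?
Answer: -9/2926 ≈ -0.0030759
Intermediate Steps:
t(b) = 3 - b
N = -43890
t(-132)/N = (3 - 1*(-132))/(-43890) = (3 + 132)*(-1/43890) = 135*(-1/43890) = -9/2926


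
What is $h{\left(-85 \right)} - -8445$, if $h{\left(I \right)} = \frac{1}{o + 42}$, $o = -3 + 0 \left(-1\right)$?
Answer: $\frac{329356}{39} \approx 8445.0$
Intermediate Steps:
$o = -3$ ($o = -3 + 0 = -3$)
$h{\left(I \right)} = \frac{1}{39}$ ($h{\left(I \right)} = \frac{1}{-3 + 42} = \frac{1}{39}$)
$h{\left(-85 \right)} - -8445 = \frac{1}{39} - -8445 = \frac{1}{39} + 8445 = \frac{329356}{39}$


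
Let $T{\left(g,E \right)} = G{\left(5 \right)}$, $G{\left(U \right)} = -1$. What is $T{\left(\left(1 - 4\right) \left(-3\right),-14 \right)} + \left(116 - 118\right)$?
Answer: $-3$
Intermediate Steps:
$T{\left(g,E \right)} = -1$
$T{\left(\left(1 - 4\right) \left(-3\right),-14 \right)} + \left(116 - 118\right) = -1 + \left(116 - 118\right) = -1 - 2 = -3$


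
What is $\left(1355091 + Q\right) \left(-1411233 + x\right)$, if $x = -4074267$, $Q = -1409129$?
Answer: $296425449000$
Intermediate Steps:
$\left(1355091 + Q\right) \left(-1411233 + x\right) = \left(1355091 - 1409129\right) \left(-1411233 - 4074267\right) = \left(-54038\right) \left(-5485500\right) = 296425449000$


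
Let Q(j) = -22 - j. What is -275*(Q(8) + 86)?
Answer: -15400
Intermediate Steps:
-275*(Q(8) + 86) = -275*((-22 - 1*8) + 86) = -275*((-22 - 8) + 86) = -275*(-30 + 86) = -275*56 = -15400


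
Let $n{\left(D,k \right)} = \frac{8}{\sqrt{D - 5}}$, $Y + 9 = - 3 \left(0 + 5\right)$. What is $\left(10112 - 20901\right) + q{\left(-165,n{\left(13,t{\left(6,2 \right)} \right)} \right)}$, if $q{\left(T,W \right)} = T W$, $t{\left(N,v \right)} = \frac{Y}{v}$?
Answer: $-10789 - 330 \sqrt{2} \approx -11256.0$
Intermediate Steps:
$Y = -24$ ($Y = -9 - 3 \left(0 + 5\right) = -9 - 15 = -24$)
$t{\left(N,v \right)} = - \frac{24}{v}$
$n{\left(D,k \right)} = \frac{8}{\sqrt{-5 + D}}$
$\left(10112 - 20901\right) + q{\left(-165,n{\left(13,t{\left(6,2 \right)} \right)} \right)} = \left(10112 - 20901\right) - 165 \frac{8}{\sqrt{-5 + 13}} = -10789 - 165 \frac{8}{2 \sqrt{2}} = -10789 - 165 \cdot 8 \frac{\sqrt{2}}{4} = -10789 - 165 \cdot 2 \sqrt{2} = -10789 - 330 \sqrt{2}$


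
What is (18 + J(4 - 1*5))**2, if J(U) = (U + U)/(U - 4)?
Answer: 8464/25 ≈ 338.56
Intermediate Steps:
J(U) = 2*U/(-4 + U) (J(U) = (2*U)/(-4 + U) = 2*U/(-4 + U))
(18 + J(4 - 1*5))**2 = (18 + 2*(4 - 1*5)/(-4 + (4 - 1*5)))**2 = (18 + 2*(4 - 5)/(-4 + (4 - 5)))**2 = (18 + 2*(-1)/(-4 - 1))**2 = (18 + 2*(-1)/(-5))**2 = (18 + 2*(-1)*(-1/5))**2 = (18 + 2/5)**2 = (92/5)**2 = 8464/25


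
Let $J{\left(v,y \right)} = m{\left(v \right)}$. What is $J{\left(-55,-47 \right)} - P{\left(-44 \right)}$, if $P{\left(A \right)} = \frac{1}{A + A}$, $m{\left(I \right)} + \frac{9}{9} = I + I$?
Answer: $- \frac{9767}{88} \approx -110.99$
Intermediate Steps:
$m{\left(I \right)} = -1 + 2 I$ ($m{\left(I \right)} = -1 + \left(I + I\right) = -1 + 2 I$)
$J{\left(v,y \right)} = -1 + 2 v$
$P{\left(A \right)} = \frac{1}{2 A}$
$J{\left(-55,-47 \right)} - P{\left(-44 \right)} = \left(-1 + 2 \left(-55\right)\right) - \frac{1}{2 \left(-44\right)} = \left(-1 - 110\right) - \frac{1}{2} \left(- \frac{1}{44}\right) = -111 - - \frac{1}{88} = -111 + \frac{1}{88} = - \frac{9767}{88}$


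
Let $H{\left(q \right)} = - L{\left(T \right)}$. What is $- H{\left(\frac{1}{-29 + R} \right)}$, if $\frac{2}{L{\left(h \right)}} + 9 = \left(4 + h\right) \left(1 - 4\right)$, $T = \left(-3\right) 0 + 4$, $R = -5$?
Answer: $- \frac{2}{33} \approx -0.060606$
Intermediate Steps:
$T = 4$ ($T = 0 + 4 = 4$)
$L{\left(h \right)} = \frac{2}{-21 - 3 h}$ ($L{\left(h \right)} = \frac{2}{-9 + \left(4 + h\right) \left(1 - 4\right)} = \frac{2}{-9 + \left(4 + h\right) \left(-3\right)} = \frac{2}{-9 - \left(12 + 3 h\right)} = \frac{2}{-21 - 3 h}$)
$H{\left(q \right)} = \frac{2}{33}$ ($H{\left(q \right)} = - \frac{-2}{21 + 3 \cdot 4} = - \frac{-2}{21 + 12} = - \frac{-2}{33} = \left(-1\right) \left(- \frac{2}{33}\right) = \frac{2}{33}$)
$- H{\left(\frac{1}{-29 + R} \right)} = \left(-1\right) \frac{2}{33} = - \frac{2}{33}$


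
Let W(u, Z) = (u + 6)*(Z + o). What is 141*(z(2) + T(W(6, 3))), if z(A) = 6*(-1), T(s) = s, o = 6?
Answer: 14382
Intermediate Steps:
W(u, Z) = (6 + Z)*(6 + u) (W(u, Z) = (u + 6)*(Z + 6) = (6 + u)*(6 + Z) = (6 + Z)*(6 + u))
z(A) = -6
141*(z(2) + T(W(6, 3))) = 141*(-6 + (36 + 6*3 + 6*6 + 3*6)) = 141*(-6 + (36 + 18 + 36 + 18)) = 141*(-6 + 108) = 141*102 = 14382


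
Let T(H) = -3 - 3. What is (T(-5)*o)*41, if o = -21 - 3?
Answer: 5904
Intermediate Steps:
o = -24
T(H) = -6
(T(-5)*o)*41 = -6*(-24)*41 = 144*41 = 5904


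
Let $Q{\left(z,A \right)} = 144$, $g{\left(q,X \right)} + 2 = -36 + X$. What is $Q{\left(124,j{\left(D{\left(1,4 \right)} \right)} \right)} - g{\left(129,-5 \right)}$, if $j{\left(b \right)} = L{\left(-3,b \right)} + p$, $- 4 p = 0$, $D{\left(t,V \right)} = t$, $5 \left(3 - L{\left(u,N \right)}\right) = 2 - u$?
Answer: $187$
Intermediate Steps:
$g{\left(q,X \right)} = -38 + X$ ($g{\left(q,X \right)} = -2 + \left(-36 + X\right) = -38 + X$)
$L{\left(u,N \right)} = \frac{13}{5} + \frac{u}{5}$ ($L{\left(u,N \right)} = 3 - \frac{2 - u}{5} = 3 + \left(- \frac{2}{5} + \frac{u}{5}\right) = \frac{13}{5} + \frac{u}{5}$)
$p = 0$ ($p = \left(- \frac{1}{4}\right) 0 = 0$)
$j{\left(b \right)} = 2$ ($j{\left(b \right)} = \left(\frac{13}{5} + \frac{1}{5} \left(-3\right)\right) + 0 = \left(\frac{13}{5} - \frac{3}{5}\right) + 0 = 2 + 0 = 2$)
$Q{\left(124,j{\left(D{\left(1,4 \right)} \right)} \right)} - g{\left(129,-5 \right)} = 144 - \left(-38 - 5\right) = 144 - -43 = 144 + 43 = 187$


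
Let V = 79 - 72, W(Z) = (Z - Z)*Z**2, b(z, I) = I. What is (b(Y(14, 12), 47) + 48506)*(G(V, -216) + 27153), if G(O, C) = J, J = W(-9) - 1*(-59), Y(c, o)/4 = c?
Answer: 1321224236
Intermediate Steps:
Y(c, o) = 4*c
W(Z) = 0 (W(Z) = 0*Z**2 = 0)
J = 59 (J = 0 - 1*(-59) = 0 + 59 = 59)
V = 7
G(O, C) = 59
(b(Y(14, 12), 47) + 48506)*(G(V, -216) + 27153) = (47 + 48506)*(59 + 27153) = 48553*27212 = 1321224236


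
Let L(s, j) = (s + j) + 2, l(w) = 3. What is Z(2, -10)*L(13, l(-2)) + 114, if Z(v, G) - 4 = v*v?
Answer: 258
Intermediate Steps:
Z(v, G) = 4 + v² (Z(v, G) = 4 + v*v = 4 + v²)
L(s, j) = 2 + j + s (L(s, j) = (j + s) + 2 = 2 + j + s)
Z(2, -10)*L(13, l(-2)) + 114 = (4 + 2²)*(2 + 3 + 13) + 114 = (4 + 4)*18 + 114 = 8*18 + 114 = 144 + 114 = 258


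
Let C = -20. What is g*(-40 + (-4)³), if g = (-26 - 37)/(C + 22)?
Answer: 3276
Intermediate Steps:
g = -63/2 (g = (-26 - 37)/(-20 + 22) = -63/2 ≈ -31.500)
g*(-40 + (-4)³) = -63*(-40 + (-4)³)/2 = -63*(-40 - 64)/2 = -63/2*(-104) = 3276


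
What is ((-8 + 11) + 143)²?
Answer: 21316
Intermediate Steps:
((-8 + 11) + 143)² = (3 + 143)² = 146² = 21316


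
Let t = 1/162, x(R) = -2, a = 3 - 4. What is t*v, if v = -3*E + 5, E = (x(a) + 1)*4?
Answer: 17/162 ≈ 0.10494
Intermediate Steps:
a = -1
E = -4 (E = (-2 + 1)*4 = -1*4 = -4)
v = 17 (v = -3*(-4) + 5 = 12 + 5 = 17)
t = 1/162 ≈ 0.0061728
t*v = (1/162)*17 = 17/162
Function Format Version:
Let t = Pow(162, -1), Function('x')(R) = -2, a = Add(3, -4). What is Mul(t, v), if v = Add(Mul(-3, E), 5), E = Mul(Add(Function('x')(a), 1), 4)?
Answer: Rational(17, 162) ≈ 0.10494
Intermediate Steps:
a = -1
E = -4 (E = Mul(Add(-2, 1), 4) = Mul(-1, 4) = -4)
v = 17 (v = Add(Mul(-3, -4), 5) = Add(12, 5) = 17)
t = Rational(1, 162) ≈ 0.0061728
Mul(t, v) = Mul(Rational(1, 162), 17) = Rational(17, 162)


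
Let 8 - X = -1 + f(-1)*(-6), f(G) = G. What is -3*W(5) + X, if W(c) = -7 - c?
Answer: 39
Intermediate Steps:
X = 3 (X = 8 - (-1 - 1*(-6)) = 8 - (-1 + 6) = 8 - 1*5 = 8 - 5 = 3)
-3*W(5) + X = -3*(-7 - 1*5) + 3 = -3*(-7 - 5) + 3 = -3*(-12) + 3 = 36 + 3 = 39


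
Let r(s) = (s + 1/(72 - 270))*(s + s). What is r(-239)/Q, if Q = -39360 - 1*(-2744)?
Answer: -11310197/3624984 ≈ -3.1201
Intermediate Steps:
r(s) = 2*s*(-1/198 + s) (r(s) = (s + 1/(-198))*(2*s) = (s - 1/198)*(2*s) = (-1/198 + s)*(2*s) = 2*s*(-1/198 + s))
Q = -36616 (Q = -39360 + 2744 = -36616)
r(-239)/Q = ((1/99)*(-239)*(-1 + 198*(-239)))/(-36616) = ((1/99)*(-239)*(-1 - 47322))*(-1/36616) = ((1/99)*(-239)*(-47323))*(-1/36616) = (11310197/99)*(-1/36616) = -11310197/3624984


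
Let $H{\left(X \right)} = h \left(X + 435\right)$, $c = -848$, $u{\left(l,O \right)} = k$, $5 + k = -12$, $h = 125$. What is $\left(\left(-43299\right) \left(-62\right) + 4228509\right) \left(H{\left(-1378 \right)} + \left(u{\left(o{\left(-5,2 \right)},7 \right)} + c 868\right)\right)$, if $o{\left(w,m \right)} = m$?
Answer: $-5903437963932$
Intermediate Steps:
$k = -17$ ($k = -5 - 12 = -17$)
$u{\left(l,O \right)} = -17$
$H{\left(X \right)} = 54375 + 125 X$ ($H{\left(X \right)} = 125 \left(X + 435\right) = 125 \left(435 + X\right) = 54375 + 125 X$)
$\left(\left(-43299\right) \left(-62\right) + 4228509\right) \left(H{\left(-1378 \right)} + \left(u{\left(o{\left(-5,2 \right)},7 \right)} + c 868\right)\right) = \left(\left(-43299\right) \left(-62\right) + 4228509\right) \left(\left(54375 + 125 \left(-1378\right)\right) - 736081\right) = \left(2684538 + 4228509\right) \left(\left(54375 - 172250\right) - 736081\right) = 6913047 \left(-117875 - 736081\right) = 6913047 \left(-853956\right) = -5903437963932$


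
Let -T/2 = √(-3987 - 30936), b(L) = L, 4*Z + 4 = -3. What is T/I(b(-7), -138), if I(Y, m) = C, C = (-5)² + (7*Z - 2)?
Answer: -8*I*√34923/43 ≈ -34.768*I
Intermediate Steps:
Z = -7/4 (Z = -1 + (¼)*(-3) = -1 - ¾ = -7/4 ≈ -1.7500)
C = 43/4 (C = (-5)² + (7*(-7/4) - 2) = 25 + (-49/4 - 2) = 25 - 57/4 = 43/4 ≈ 10.750)
I(Y, m) = 43/4
T = -2*I*√34923 (T = -2*√(-3987 - 30936) = -2*I*√34923 ≈ -373.75*I)
T/I(b(-7), -138) = (-2*I*√34923)/(43/4) = -2*I*√34923*(4/43) = -8*I*√34923/43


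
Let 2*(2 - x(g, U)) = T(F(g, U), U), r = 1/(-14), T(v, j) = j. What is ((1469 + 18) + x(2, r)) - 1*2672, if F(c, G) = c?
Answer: -33123/28 ≈ -1183.0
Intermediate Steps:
r = -1/14 ≈ -0.071429
x(g, U) = 2 - U/2
((1469 + 18) + x(2, r)) - 1*2672 = ((1469 + 18) + (2 - ½*(-1/14))) - 1*2672 = (1487 + (2 + 1/28)) - 2672 = (1487 + 57/28) - 2672 = 41693/28 - 2672 = -33123/28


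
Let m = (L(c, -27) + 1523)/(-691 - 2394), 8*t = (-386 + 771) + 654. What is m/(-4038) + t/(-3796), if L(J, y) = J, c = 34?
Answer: -2149296499/63050193440 ≈ -0.034089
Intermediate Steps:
t = 1039/8 (t = ((-386 + 771) + 654)/8 = (385 + 654)/8 = (⅛)*1039 = 1039/8 ≈ 129.88)
m = -1557/3085 (m = (34 + 1523)/(-691 - 2394) = 1557/(-3085) = 1557*(-1/3085) = -1557/3085 ≈ -0.50470)
m/(-4038) + t/(-3796) = -1557/3085/(-4038) + (1039/8)/(-3796) = -1557/3085*(-1/4038) + (1039/8)*(-1/3796) = 519/4152410 - 1039/30368 = -2149296499/63050193440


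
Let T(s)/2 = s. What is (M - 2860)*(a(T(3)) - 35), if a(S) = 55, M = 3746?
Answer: 17720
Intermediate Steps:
T(s) = 2*s
(M - 2860)*(a(T(3)) - 35) = (3746 - 2860)*(55 - 35) = 886*20 = 17720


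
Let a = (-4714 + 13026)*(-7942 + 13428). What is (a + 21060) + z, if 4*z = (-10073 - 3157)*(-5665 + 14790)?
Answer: 30879509/2 ≈ 1.5440e+7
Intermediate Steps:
a = 45599632 (a = 8312*5486 = 45599632)
z = -60361875/2 (z = ((-10073 - 3157)*(-5665 + 14790))/4 = (-13230*9125)/4 = (1/4)*(-120723750) = -60361875/2 ≈ -3.0181e+7)
(a + 21060) + z = (45599632 + 21060) - 60361875/2 = 45620692 - 60361875/2 = 30879509/2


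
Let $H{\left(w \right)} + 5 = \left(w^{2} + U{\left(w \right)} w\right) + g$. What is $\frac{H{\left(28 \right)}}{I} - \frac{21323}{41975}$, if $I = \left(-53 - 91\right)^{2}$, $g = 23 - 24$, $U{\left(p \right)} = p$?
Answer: $- \frac{188294389}{435196800} \approx -0.43266$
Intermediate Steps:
$g = -1$ ($g = 23 - 24 = -1$)
$H{\left(w \right)} = -6 + 2 w^{2}$ ($H{\left(w \right)} = -5 - \left(1 - w^{2} - w w\right) = -5 + \left(\left(w^{2} + w^{2}\right) - 1\right) = -5 + \left(2 w^{2} - 1\right) = -5 + \left(-1 + 2 w^{2}\right) = -6 + 2 w^{2}$)
$I = 20736$ ($I = \left(-144\right)^{2} = 20736$)
$\frac{H{\left(28 \right)}}{I} - \frac{21323}{41975} = \frac{-6 + 2 \cdot 28^{2}}{20736} - \frac{21323}{41975} = \left(-6 + 2 \cdot 784\right) \frac{1}{20736} - \frac{21323}{41975} = \left(-6 + 1568\right) \frac{1}{20736} - \frac{21323}{41975} = 1562 \cdot \frac{1}{20736} - \frac{21323}{41975} = \frac{781}{10368} - \frac{21323}{41975} = - \frac{188294389}{435196800}$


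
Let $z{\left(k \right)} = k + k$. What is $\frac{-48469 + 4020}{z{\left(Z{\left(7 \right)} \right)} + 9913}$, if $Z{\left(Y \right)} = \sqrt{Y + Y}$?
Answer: $- \frac{440622937}{98267513} + \frac{88898 \sqrt{14}}{98267513} \approx -4.4805$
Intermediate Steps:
$Z{\left(Y \right)} = \sqrt{2} \sqrt{Y}$ ($Z{\left(Y \right)} = \sqrt{2 Y} = \sqrt{2} \sqrt{Y}$)
$z{\left(k \right)} = 2 k$
$\frac{-48469 + 4020}{z{\left(Z{\left(7 \right)} \right)} + 9913} = \frac{-48469 + 4020}{2 \sqrt{2} \sqrt{7} + 9913} = - \frac{44449}{2 \sqrt{14} + 9913} = - \frac{44449}{9913 + 2 \sqrt{14}}$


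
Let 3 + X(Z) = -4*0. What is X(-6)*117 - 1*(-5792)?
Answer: 5441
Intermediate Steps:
X(Z) = -3 (X(Z) = -3 - 4*0 = -3 + 0 = -3)
X(-6)*117 - 1*(-5792) = -3*117 - 1*(-5792) = -351 + 5792 = 5441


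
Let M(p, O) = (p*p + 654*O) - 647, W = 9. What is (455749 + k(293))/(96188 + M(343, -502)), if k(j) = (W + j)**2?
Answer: -546953/115118 ≈ -4.7512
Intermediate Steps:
k(j) = (9 + j)**2
M(p, O) = -647 + p**2 + 654*O (M(p, O) = (p**2 + 654*O) - 647 = -647 + p**2 + 654*O)
(455749 + k(293))/(96188 + M(343, -502)) = (455749 + (9 + 293)**2)/(96188 + (-647 + 343**2 + 654*(-502))) = (455749 + 302**2)/(96188 + (-647 + 117649 - 328308)) = (455749 + 91204)/(96188 - 211306) = 546953/(-115118) = 546953*(-1/115118) = -546953/115118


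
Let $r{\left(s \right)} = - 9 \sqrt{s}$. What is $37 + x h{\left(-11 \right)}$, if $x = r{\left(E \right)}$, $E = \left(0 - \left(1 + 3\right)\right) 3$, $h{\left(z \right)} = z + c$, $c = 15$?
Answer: $37 - 72 i \sqrt{3} \approx 37.0 - 124.71 i$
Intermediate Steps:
$h{\left(z \right)} = 15 + z$ ($h{\left(z \right)} = z + 15 = 15 + z$)
$E = -12$ ($E = \left(0 - 4\right) 3 = \left(-4\right) 3 = -12$)
$x = - 18 i \sqrt{3}$ ($x = - 9 \sqrt{-12} = - 9 \cdot 2 i \sqrt{3} = - 18 i \sqrt{3} \approx - 31.177 i$)
$37 + x h{\left(-11 \right)} = 37 + - 18 i \sqrt{3} \left(15 - 11\right) = 37 + - 18 i \sqrt{3} \cdot 4 = 37 - 72 i \sqrt{3}$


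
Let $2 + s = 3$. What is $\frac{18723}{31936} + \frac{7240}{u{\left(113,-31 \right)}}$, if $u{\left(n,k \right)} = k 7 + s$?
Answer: $- \frac{28396559}{862272} \approx -32.932$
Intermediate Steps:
$s = 1$ ($s = -2 + 3 = 1$)
$u{\left(n,k \right)} = 1 + 7 k$ ($u{\left(n,k \right)} = k 7 + 1 = 7 k + 1 = 1 + 7 k$)
$\frac{18723}{31936} + \frac{7240}{u{\left(113,-31 \right)}} = \frac{18723}{31936} + \frac{7240}{1 + 7 \left(-31\right)} = 18723 \cdot \frac{1}{31936} + \frac{7240}{1 - 217} = \frac{18723}{31936} + \frac{7240}{-216} = \frac{18723}{31936} + 7240 \left(- \frac{1}{216}\right) = \frac{18723}{31936} - \frac{905}{27} = - \frac{28396559}{862272}$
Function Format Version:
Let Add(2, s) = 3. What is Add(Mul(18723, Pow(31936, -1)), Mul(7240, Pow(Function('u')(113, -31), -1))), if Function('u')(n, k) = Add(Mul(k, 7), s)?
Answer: Rational(-28396559, 862272) ≈ -32.932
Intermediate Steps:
s = 1 (s = Add(-2, 3) = 1)
Function('u')(n, k) = Add(1, Mul(7, k)) (Function('u')(n, k) = Add(Mul(k, 7), 1) = Add(Mul(7, k), 1) = Add(1, Mul(7, k)))
Add(Mul(18723, Pow(31936, -1)), Mul(7240, Pow(Function('u')(113, -31), -1))) = Add(Mul(18723, Pow(31936, -1)), Mul(7240, Pow(Add(1, Mul(7, -31)), -1))) = Add(Mul(18723, Rational(1, 31936)), Mul(7240, Pow(Add(1, -217), -1))) = Add(Rational(18723, 31936), Mul(7240, Pow(-216, -1))) = Add(Rational(18723, 31936), Mul(7240, Rational(-1, 216))) = Add(Rational(18723, 31936), Rational(-905, 27)) = Rational(-28396559, 862272)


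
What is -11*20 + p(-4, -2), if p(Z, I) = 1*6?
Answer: -214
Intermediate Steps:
p(Z, I) = 6
-11*20 + p(-4, -2) = -11*20 + 6 = -220 + 6 = -214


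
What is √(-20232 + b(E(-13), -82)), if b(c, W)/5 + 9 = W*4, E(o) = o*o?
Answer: I*√21917 ≈ 148.04*I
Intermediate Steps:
E(o) = o²
b(c, W) = -45 + 20*W (b(c, W) = -45 + 5*(W*4) = -45 + 5*(4*W) = -45 + 20*W)
√(-20232 + b(E(-13), -82)) = √(-20232 + (-45 + 20*(-82))) = √(-20232 + (-45 - 1640)) = √(-20232 - 1685) = √(-21917) = I*√21917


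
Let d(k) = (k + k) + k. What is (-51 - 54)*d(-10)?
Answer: 3150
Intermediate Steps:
d(k) = 3*k (d(k) = 2*k + k = 3*k)
(-51 - 54)*d(-10) = (-51 - 54)*(3*(-10)) = -105*(-30) = 3150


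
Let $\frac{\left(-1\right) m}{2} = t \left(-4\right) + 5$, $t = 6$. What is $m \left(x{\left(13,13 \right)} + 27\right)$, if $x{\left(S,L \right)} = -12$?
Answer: $570$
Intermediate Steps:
$m = 38$ ($m = - 2 \left(6 \left(-4\right) + 5\right) = - 2 \left(-24 + 5\right) = \left(-2\right) \left(-19\right) = 38$)
$m \left(x{\left(13,13 \right)} + 27\right) = 38 \left(-12 + 27\right) = 38 \cdot 15 = 570$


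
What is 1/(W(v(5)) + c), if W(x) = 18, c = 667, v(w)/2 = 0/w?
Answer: 1/685 ≈ 0.0014599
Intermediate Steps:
v(w) = 0 (v(w) = 2*(0/w) = 2*0 = 0)
1/(W(v(5)) + c) = 1/(18 + 667) = 1/685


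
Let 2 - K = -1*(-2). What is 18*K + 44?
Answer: 44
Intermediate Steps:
K = 0 (K = 2 - (-1)*(-2) = 2 - 1*2 = 2 - 2 = 0)
18*K + 44 = 18*0 + 44 = 0 + 44 = 44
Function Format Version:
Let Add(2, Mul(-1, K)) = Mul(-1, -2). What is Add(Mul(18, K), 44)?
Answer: 44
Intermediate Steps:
K = 0 (K = Add(2, Mul(-1, Mul(-1, -2))) = Add(2, Mul(-1, 2)) = Add(2, -2) = 0)
Add(Mul(18, K), 44) = Add(Mul(18, 0), 44) = Add(0, 44) = 44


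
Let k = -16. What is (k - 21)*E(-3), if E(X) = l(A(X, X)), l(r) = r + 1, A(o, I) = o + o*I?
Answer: -259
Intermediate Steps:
A(o, I) = o + I*o
l(r) = 1 + r
E(X) = 1 + X*(1 + X)
(k - 21)*E(-3) = (-16 - 21)*(1 - 3*(1 - 3)) = -37*(1 - 3*(-2)) = -37*(1 + 6) = -37*7 = -259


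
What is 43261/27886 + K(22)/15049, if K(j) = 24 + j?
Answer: 652317545/419656414 ≈ 1.5544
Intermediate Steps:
43261/27886 + K(22)/15049 = 43261/27886 + (24 + 22)/15049 = 43261*(1/27886) + 46*(1/15049) = 43261/27886 + 46/15049 = 652317545/419656414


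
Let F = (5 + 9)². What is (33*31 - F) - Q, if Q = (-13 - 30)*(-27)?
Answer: -334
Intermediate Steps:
F = 196 (F = 14² = 196)
Q = 1161 (Q = -43*(-27) = 1161)
(33*31 - F) - Q = (33*31 - 1*196) - 1*1161 = (1023 - 196) - 1161 = 827 - 1161 = -334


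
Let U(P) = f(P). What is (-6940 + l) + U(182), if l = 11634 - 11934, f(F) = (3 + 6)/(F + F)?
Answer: -2635351/364 ≈ -7240.0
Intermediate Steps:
f(F) = 9/(2*F) (f(F) = 9/((2*F)) = 9*(1/(2*F)) = 9/(2*F))
U(P) = 9/(2*P)
l = -300
(-6940 + l) + U(182) = (-6940 - 300) + (9/2)/182 = -7240 + (9/2)*(1/182) = -7240 + 9/364 = -2635351/364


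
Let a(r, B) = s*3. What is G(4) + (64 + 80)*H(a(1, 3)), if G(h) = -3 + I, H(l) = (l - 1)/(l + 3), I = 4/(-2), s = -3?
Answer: 235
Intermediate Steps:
a(r, B) = -9 (a(r, B) = -3*3 = -9)
I = -2 (I = 4*(-½) = -2)
H(l) = (-1 + l)/(3 + l)
G(h) = -5 (G(h) = -3 - 2 = -5)
G(4) + (64 + 80)*H(a(1, 3)) = -5 + (64 + 80)*((-1 - 9)/(3 - 9)) = -5 + 144*(-10/(-6)) = -5 + 144*(-⅙*(-10)) = -5 + 144*(5/3) = -5 + 240 = 235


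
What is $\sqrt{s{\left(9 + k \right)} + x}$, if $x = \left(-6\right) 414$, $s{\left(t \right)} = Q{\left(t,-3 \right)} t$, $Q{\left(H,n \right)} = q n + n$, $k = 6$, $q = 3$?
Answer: $6 i \sqrt{74} \approx 51.614 i$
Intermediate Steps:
$Q{\left(H,n \right)} = 4 n$ ($Q{\left(H,n \right)} = 3 n + n = 4 n$)
$s{\left(t \right)} = - 12 t$ ($s{\left(t \right)} = 4 \left(-3\right) t = - 12 t$)
$x = -2484$
$\sqrt{s{\left(9 + k \right)} + x} = \sqrt{- 12 \left(9 + 6\right) - 2484} = \sqrt{\left(-12\right) 15 - 2484} = \sqrt{-180 - 2484} = \sqrt{-2664} = 6 i \sqrt{74}$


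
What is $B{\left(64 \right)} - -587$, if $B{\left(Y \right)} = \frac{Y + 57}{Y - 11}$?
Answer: $\frac{31232}{53} \approx 589.28$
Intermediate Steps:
$B{\left(Y \right)} = \frac{57 + Y}{-11 + Y}$ ($B{\left(Y \right)} = \frac{57 + Y}{Y + \left(-16 + 5\right)} = \frac{57 + Y}{Y - 11} = \frac{57 + Y}{-11 + Y}$)
$B{\left(64 \right)} - -587 = \frac{57 + 64}{-11 + 64} - -587 = \frac{1}{53} \cdot 121 + 587 = \frac{121}{53} + 587 = \frac{31232}{53}$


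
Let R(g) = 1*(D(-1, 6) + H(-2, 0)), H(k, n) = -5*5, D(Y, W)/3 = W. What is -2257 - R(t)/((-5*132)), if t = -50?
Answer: -1489627/660 ≈ -2257.0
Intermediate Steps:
D(Y, W) = 3*W
H(k, n) = -25
R(g) = -7 (R(g) = 1*(3*6 - 25) = 1*(18 - 25) = 1*(-7) = -7)
-2257 - R(t)/((-5*132)) = -2257 - (-7)/((-5*132)) = -2257 - (-7)/(-660) = -2257 - (-7)*(-1)/660 = -2257 - 1*7/660 = -2257 - 7/660 = -1489627/660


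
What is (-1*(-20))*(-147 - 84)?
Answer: -4620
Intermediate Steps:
(-1*(-20))*(-147 - 84) = 20*(-231) = -4620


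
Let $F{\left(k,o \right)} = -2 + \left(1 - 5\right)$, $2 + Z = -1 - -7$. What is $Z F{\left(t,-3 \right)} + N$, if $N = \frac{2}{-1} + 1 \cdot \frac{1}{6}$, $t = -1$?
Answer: $- \frac{155}{6} \approx -25.833$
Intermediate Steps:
$Z = 4$ ($Z = -2 - -6 = -2 + \left(-1 + 7\right) = -2 + 6 = 4$)
$N = - \frac{11}{6}$ ($N = 2 \left(-1\right) + 1 \cdot \frac{1}{6} = -2 + \frac{1}{6} = - \frac{11}{6} \approx -1.8333$)
$F{\left(k,o \right)} = -6$ ($F{\left(k,o \right)} = -2 + \left(1 - 5\right) = -2 - 4 = -6$)
$Z F{\left(t,-3 \right)} + N = 4 \left(-6\right) - \frac{11}{6} = -24 - \frac{11}{6} = - \frac{155}{6}$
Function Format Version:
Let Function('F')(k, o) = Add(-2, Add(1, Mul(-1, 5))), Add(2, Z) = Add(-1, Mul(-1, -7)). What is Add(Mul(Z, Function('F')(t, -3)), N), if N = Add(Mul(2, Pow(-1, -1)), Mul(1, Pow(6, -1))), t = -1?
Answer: Rational(-155, 6) ≈ -25.833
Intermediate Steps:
Z = 4 (Z = Add(-2, Add(-1, Mul(-1, -7))) = Add(-2, Add(-1, 7)) = Add(-2, 6) = 4)
N = Rational(-11, 6) (N = Add(Mul(2, -1), Mul(1, Rational(1, 6))) = Add(-2, Rational(1, 6)) = Rational(-11, 6) ≈ -1.8333)
Function('F')(k, o) = -6 (Function('F')(k, o) = Add(-2, Add(1, -5)) = Add(-2, -4) = -6)
Add(Mul(Z, Function('F')(t, -3)), N) = Add(Mul(4, -6), Rational(-11, 6)) = Add(-24, Rational(-11, 6)) = Rational(-155, 6)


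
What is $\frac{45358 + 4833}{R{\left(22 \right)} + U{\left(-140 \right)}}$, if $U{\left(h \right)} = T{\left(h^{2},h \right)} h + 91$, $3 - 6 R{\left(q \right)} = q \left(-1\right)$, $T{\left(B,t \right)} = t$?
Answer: $\frac{301146}{118171} \approx 2.5484$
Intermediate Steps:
$R{\left(q \right)} = \frac{1}{2} + \frac{q}{6}$ ($R{\left(q \right)} = \frac{1}{2} - \frac{q \left(-1\right)}{6} = \frac{1}{2} - \frac{\left(-1\right) q}{6} = \frac{1}{2} + \frac{q}{6}$)
$U{\left(h \right)} = 91 + h^{2}$ ($U{\left(h \right)} = h h + 91 = h^{2} + 91 = 91 + h^{2}$)
$\frac{45358 + 4833}{R{\left(22 \right)} + U{\left(-140 \right)}} = \frac{45358 + 4833}{\left(\frac{1}{2} + \frac{1}{6} \cdot 22\right) + \left(91 + \left(-140\right)^{2}\right)} = \frac{50191}{\left(\frac{1}{2} + \frac{11}{3}\right) + \left(91 + 19600\right)} = \frac{50191}{\frac{25}{6} + 19691} = \frac{50191}{\frac{118171}{6}} = 50191 \cdot \frac{6}{118171} = \frac{301146}{118171}$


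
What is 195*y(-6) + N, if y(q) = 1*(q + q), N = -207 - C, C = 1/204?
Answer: -519589/204 ≈ -2547.0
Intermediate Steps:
C = 1/204 ≈ 0.0049020
N = -42229/204 (N = -207 - 1*1/204 = -207 - 1/204 = -42229/204 ≈ -207.00)
y(q) = 2*q (y(q) = 1*(2*q) = 2*q)
195*y(-6) + N = 195*(2*(-6)) - 42229/204 = 195*(-12) - 42229/204 = -2340 - 42229/204 = -519589/204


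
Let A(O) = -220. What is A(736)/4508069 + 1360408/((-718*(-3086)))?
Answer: 1533081416898/2497186217653 ≈ 0.61392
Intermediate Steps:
A(736)/4508069 + 1360408/((-718*(-3086))) = -220/4508069 + 1360408/((-718*(-3086))) = -220*1/4508069 + 1360408/2215748 = -220/4508069 + 1360408*(1/2215748) = -220/4508069 + 340102/553937 = 1533081416898/2497186217653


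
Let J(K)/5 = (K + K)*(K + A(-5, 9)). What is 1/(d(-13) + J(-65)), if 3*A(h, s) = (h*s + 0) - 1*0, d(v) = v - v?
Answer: 1/52000 ≈ 1.9231e-5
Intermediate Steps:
d(v) = 0
A(h, s) = h*s/3 (A(h, s) = ((h*s + 0) - 1*0)/3 = (h*s + 0)/3 = (h*s)/3 = h*s/3)
J(K) = 10*K*(-15 + K) (J(K) = 5*((K + K)*(K + (⅓)*(-5)*9)) = 5*((2*K)*(K - 15)) = 5*((2*K)*(-15 + K)) = 5*(2*K*(-15 + K)) = 10*K*(-15 + K))
1/(d(-13) + J(-65)) = 1/(0 + 10*(-65)*(-15 - 65)) = 1/(0 + 10*(-65)*(-80)) = 1/(0 + 52000) = 1/52000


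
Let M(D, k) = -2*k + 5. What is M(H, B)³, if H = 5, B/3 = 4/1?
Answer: -6859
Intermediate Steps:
B = 12 (B = 3*(4/1) = 3*(4*1) = 3*4 = 12)
M(D, k) = 5 - 2*k
M(H, B)³ = (5 - 2*12)³ = (5 - 24)³ = (-19)³ = -6859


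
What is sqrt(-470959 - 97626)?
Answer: I*sqrt(568585) ≈ 754.05*I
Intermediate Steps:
sqrt(-470959 - 97626) = sqrt(-568585) = I*sqrt(568585)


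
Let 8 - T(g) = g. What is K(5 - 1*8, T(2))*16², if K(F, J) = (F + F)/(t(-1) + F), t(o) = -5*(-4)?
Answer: -1536/17 ≈ -90.353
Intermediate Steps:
T(g) = 8 - g
t(o) = 20
K(F, J) = 2*F/(20 + F) (K(F, J) = (F + F)/(20 + F) = (2*F)/(20 + F) = 2*F/(20 + F))
K(5 - 1*8, T(2))*16² = (2*(5 - 1*8)/(20 + (5 - 1*8)))*16² = (2*(5 - 8)/(20 + (5 - 8)))*256 = (2*(-3)/(20 - 3))*256 = (2*(-3)/17)*256 = (2*(-3)*(1/17))*256 = -6/17*256 = -1536/17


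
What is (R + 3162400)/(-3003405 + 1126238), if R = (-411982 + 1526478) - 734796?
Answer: -3542100/1877167 ≈ -1.8869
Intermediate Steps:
R = 379700 (R = 1114496 - 734796 = 379700)
(R + 3162400)/(-3003405 + 1126238) = (379700 + 3162400)/(-3003405 + 1126238) = 3542100/(-1877167) = 3542100*(-1/1877167) = -3542100/1877167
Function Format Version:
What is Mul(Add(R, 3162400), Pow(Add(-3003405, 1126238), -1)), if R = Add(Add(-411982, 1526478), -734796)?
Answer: Rational(-3542100, 1877167) ≈ -1.8869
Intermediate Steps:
R = 379700 (R = Add(1114496, -734796) = 379700)
Mul(Add(R, 3162400), Pow(Add(-3003405, 1126238), -1)) = Mul(Add(379700, 3162400), Pow(Add(-3003405, 1126238), -1)) = Mul(3542100, Pow(-1877167, -1)) = Mul(3542100, Rational(-1, 1877167)) = Rational(-3542100, 1877167)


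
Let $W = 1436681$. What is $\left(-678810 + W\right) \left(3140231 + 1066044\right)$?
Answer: $3187813840525$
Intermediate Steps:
$\left(-678810 + W\right) \left(3140231 + 1066044\right) = \left(-678810 + 1436681\right) \left(3140231 + 1066044\right) = 757871 \cdot 4206275 = 3187813840525$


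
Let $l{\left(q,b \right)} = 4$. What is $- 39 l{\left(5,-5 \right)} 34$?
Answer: $-5304$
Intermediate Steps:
$- 39 l{\left(5,-5 \right)} 34 = \left(-39\right) 4 \cdot 34 = \left(-156\right) 34 = -5304$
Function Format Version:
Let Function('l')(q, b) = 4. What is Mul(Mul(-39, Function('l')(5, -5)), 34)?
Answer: -5304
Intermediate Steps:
Mul(Mul(-39, Function('l')(5, -5)), 34) = Mul(Mul(-39, 4), 34) = Mul(-156, 34) = -5304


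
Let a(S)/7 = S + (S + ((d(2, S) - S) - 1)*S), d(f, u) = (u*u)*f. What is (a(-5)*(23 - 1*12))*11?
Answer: -237160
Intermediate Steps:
d(f, u) = f*u² (d(f, u) = u²*f = f*u²)
a(S) = 14*S + 7*S*(-1 - S + 2*S²) (a(S) = 7*(S + (S + ((2*S² - S) - 1)*S)) = 7*(S + (S + ((-S + 2*S²) - 1)*S)) = 7*(S + (S + (-1 - S + 2*S²)*S)) = 7*(S + (S + S*(-1 - S + 2*S²))) = 7*(2*S + S*(-1 - S + 2*S²)) = 14*S + 7*S*(-1 - S + 2*S²))
(a(-5)*(23 - 1*12))*11 = ((7*(-5)*(1 - 1*(-5) + 2*(-5)²))*(23 - 1*12))*11 = ((7*(-5)*(1 + 5 + 2*25))*(23 - 12))*11 = ((7*(-5)*(1 + 5 + 50))*11)*11 = ((7*(-5)*56)*11)*11 = -1960*11*11 = -21560*11 = -237160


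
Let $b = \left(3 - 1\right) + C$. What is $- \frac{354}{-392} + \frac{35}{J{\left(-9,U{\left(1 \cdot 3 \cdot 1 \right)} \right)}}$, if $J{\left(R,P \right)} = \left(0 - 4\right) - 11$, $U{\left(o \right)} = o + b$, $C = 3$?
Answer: $- \frac{841}{588} \approx -1.4303$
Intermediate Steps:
$b = 5$ ($b = \left(3 - 1\right) + 3 = 2 + 3 = 5$)
$U{\left(o \right)} = 5 + o$ ($U{\left(o \right)} = o + 5 = 5 + o$)
$J{\left(R,P \right)} = -15$ ($J{\left(R,P \right)} = -4 - 11 = -15$)
$- \frac{354}{-392} + \frac{35}{J{\left(-9,U{\left(1 \cdot 3 \cdot 1 \right)} \right)}} = - \frac{354}{-392} + \frac{35}{-15} = \left(-354\right) \left(- \frac{1}{392}\right) + 35 \left(- \frac{1}{15}\right) = \frac{177}{196} - \frac{7}{3} = - \frac{841}{588}$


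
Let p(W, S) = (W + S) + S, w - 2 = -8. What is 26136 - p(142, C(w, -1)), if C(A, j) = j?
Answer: 25996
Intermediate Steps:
w = -6 (w = 2 - 8 = -6)
p(W, S) = W + 2*S (p(W, S) = (S + W) + S = W + 2*S)
26136 - p(142, C(w, -1)) = 26136 - (142 + 2*(-1)) = 26136 - (142 - 2) = 26136 - 1*140 = 26136 - 140 = 25996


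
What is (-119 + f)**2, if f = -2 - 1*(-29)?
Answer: 8464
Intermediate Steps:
f = 27 (f = -2 + 29 = 27)
(-119 + f)**2 = (-119 + 27)**2 = (-92)**2 = 8464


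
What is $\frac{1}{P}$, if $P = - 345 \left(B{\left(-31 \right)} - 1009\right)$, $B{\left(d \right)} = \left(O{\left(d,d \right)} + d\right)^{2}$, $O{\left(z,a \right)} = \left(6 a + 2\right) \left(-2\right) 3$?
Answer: $- \frac{1}{396860400} \approx -2.5198 \cdot 10^{-9}$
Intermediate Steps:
$O{\left(z,a \right)} = -12 - 36 a$ ($O{\left(z,a \right)} = \left(2 + 6 a\right) \left(-2\right) 3 = \left(-4 - 12 a\right) 3 = -12 - 36 a$)
$B{\left(d \right)} = \left(-12 - 35 d\right)^{2}$ ($B{\left(d \right)} = \left(\left(-12 - 36 d\right) + d\right)^{2} = \left(-12 - 35 d\right)^{2}$)
$P = -396860400$ ($P = - 345 \left(\left(12 + 35 \left(-31\right)\right)^{2} - 1009\right) = - 345 \left(\left(12 - 1085\right)^{2} - 1009\right) = - 345 \left(\left(-1073\right)^{2} - 1009\right) = - 345 \left(1151329 - 1009\right) = \left(-345\right) 1150320 = -396860400$)
$\frac{1}{P} = \frac{1}{-396860400} = - \frac{1}{396860400}$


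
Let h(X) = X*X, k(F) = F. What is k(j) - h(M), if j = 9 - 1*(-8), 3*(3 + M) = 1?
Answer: 89/9 ≈ 9.8889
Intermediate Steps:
M = -8/3 (M = -3 + (⅓)*1 = -3 + ⅓ = -8/3 ≈ -2.6667)
j = 17 (j = 9 + 8 = 17)
h(X) = X²
k(j) - h(M) = 17 - (-8/3)² = 17 - 1*64/9 = 17 - 64/9 = 89/9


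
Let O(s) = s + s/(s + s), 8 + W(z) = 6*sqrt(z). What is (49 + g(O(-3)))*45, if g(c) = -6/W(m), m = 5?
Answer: 63405/29 - 405*sqrt(5)/29 ≈ 2155.2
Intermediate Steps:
W(z) = -8 + 6*sqrt(z)
O(s) = 1/2 + s (O(s) = s + s/((2*s)) = s + (1/(2*s))*s = s + 1/2 = 1/2 + s)
g(c) = -6/(-8 + 6*sqrt(5))
(49 + g(O(-3)))*45 = (49 + (-12/29 - 9*sqrt(5)/29))*45 = (1409/29 - 9*sqrt(5)/29)*45 = 63405/29 - 405*sqrt(5)/29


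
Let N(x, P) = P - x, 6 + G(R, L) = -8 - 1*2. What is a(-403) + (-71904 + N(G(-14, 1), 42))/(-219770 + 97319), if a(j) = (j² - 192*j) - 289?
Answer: 29326596542/122451 ≈ 2.3950e+5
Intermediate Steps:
G(R, L) = -16 (G(R, L) = -6 + (-8 - 1*2) = -6 + (-8 - 2) = -6 - 10 = -16)
a(j) = -289 + j² - 192*j
a(-403) + (-71904 + N(G(-14, 1), 42))/(-219770 + 97319) = (-289 + (-403)² - 192*(-403)) + (-71904 + (42 - 1*(-16)))/(-219770 + 97319) = (-289 + 162409 + 77376) + (-71904 + (42 + 16))/(-122451) = 239496 + (-71904 + 58)*(-1/122451) = 239496 - 71846*(-1/122451) = 239496 + 71846/122451 = 29326596542/122451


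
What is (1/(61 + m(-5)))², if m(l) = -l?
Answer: 1/4356 ≈ 0.00022957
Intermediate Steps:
(1/(61 + m(-5)))² = (1/(61 - 1*(-5)))² = (1/(61 + 5))² = (1/66)² = 1/4356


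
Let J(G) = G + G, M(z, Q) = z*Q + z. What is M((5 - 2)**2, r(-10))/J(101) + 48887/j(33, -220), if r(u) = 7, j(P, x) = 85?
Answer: 4940647/8585 ≈ 575.50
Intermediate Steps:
M(z, Q) = z + Q*z (M(z, Q) = Q*z + z = z + Q*z)
J(G) = 2*G
M((5 - 2)**2, r(-10))/J(101) + 48887/j(33, -220) = ((5 - 2)**2*(1 + 7))/((2*101)) + 48887/85 = (3**2*8)/202 + 48887*(1/85) = (9*8)*(1/202) + 48887/85 = 72*(1/202) + 48887/85 = 36/101 + 48887/85 = 4940647/8585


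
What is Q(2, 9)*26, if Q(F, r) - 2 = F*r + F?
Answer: 572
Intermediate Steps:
Q(F, r) = 2 + F + F*r (Q(F, r) = 2 + (F*r + F) = 2 + (F + F*r) = 2 + F + F*r)
Q(2, 9)*26 = (2 + 2 + 2*9)*26 = (2 + 2 + 18)*26 = 22*26 = 572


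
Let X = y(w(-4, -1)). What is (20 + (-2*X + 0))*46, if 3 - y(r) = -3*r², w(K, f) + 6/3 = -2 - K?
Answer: 644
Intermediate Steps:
w(K, f) = -4 - K (w(K, f) = -2 + (-2 - K) = -4 - K)
y(r) = 3 + 3*r² (y(r) = 3 - (-3)*r² = 3 + 3*r²)
X = 3 (X = 3 + 3*(-4 - 1*(-4))² = 3 + 3*(-4 + 4)² = 3 + 3*0² = 3 + 3*0 = 3 + 0 = 3)
(20 + (-2*X + 0))*46 = (20 + (-2*3 + 0))*46 = (20 + (-6 + 0))*46 = (20 - 6)*46 = 14*46 = 644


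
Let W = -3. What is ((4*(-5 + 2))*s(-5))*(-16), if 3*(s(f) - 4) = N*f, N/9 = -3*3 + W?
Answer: 35328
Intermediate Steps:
N = -108 (N = 9*(-3*3 - 3) = 9*(-9 - 3) = 9*(-12) = -108)
s(f) = 4 - 36*f (s(f) = 4 + (-108*f)/3 = 4 - 36*f)
((4*(-5 + 2))*s(-5))*(-16) = ((4*(-5 + 2))*(4 - 36*(-5)))*(-16) = ((4*(-3))*(4 + 180))*(-16) = -12*184*(-16) = -2208*(-16) = 35328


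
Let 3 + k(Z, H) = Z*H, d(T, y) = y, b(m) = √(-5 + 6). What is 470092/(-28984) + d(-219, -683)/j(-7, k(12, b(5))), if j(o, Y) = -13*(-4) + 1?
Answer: -11177737/384038 ≈ -29.106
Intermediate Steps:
b(m) = 1 (b(m) = √1 = 1)
k(Z, H) = -3 + H*Z (k(Z, H) = -3 + Z*H = -3 + H*Z)
j(o, Y) = 53 (j(o, Y) = 52 + 1 = 53)
470092/(-28984) + d(-219, -683)/j(-7, k(12, b(5))) = 470092/(-28984) - 683/53 = 470092*(-1/28984) - 683*1/53 = -117523/7246 - 683/53 = -11177737/384038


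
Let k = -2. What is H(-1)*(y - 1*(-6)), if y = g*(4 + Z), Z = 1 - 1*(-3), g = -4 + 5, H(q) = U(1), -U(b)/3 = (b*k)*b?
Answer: 84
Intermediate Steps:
U(b) = 6*b² (U(b) = -3*b*(-2)*b = -3*(-2*b)*b = -(-6)*b² = 6*b²)
H(q) = 6 (H(q) = 6*1² = 6*1 = 6)
g = 1
Z = 4 (Z = 1 + 3 = 4)
y = 8 (y = 1*(4 + 4) = 1*8 = 8)
H(-1)*(y - 1*(-6)) = 6*(8 - 1*(-6)) = 6*(8 + 6) = 6*14 = 84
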